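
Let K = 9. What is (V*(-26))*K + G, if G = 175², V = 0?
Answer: 30625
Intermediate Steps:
G = 30625
(V*(-26))*K + G = (0*(-26))*9 + 30625 = 0*9 + 30625 = 0 + 30625 = 30625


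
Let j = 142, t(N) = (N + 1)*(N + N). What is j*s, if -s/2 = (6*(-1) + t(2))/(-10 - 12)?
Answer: 852/11 ≈ 77.455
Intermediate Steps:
t(N) = 2*N*(1 + N) (t(N) = (1 + N)*(2*N) = 2*N*(1 + N))
s = 6/11 (s = -2*(6*(-1) + 2*2*(1 + 2))/(-10 - 12) = -2*(-6 + 2*2*3)/(-22) = -2*(-6 + 12)*(-1)/22 = -12*(-1)/22 = -2*(-3/11) = 6/11 ≈ 0.54545)
j*s = 142*(6/11) = 852/11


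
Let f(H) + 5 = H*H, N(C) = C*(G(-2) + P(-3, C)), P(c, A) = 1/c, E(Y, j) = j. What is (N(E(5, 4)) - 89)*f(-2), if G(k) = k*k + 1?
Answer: 211/3 ≈ 70.333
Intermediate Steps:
G(k) = 1 + k² (G(k) = k² + 1 = 1 + k²)
N(C) = 14*C/3 (N(C) = C*((1 + (-2)²) + 1/(-3)) = C*((1 + 4) - ⅓) = C*(5 - ⅓) = C*(14/3) = 14*C/3)
f(H) = -5 + H² (f(H) = -5 + H*H = -5 + H²)
(N(E(5, 4)) - 89)*f(-2) = ((14/3)*4 - 89)*(-5 + (-2)²) = (56/3 - 89)*(-5 + 4) = -211/3*(-1) = 211/3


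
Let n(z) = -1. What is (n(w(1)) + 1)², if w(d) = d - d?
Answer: 0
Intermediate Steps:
w(d) = 0
(n(w(1)) + 1)² = (-1 + 1)² = 0² = 0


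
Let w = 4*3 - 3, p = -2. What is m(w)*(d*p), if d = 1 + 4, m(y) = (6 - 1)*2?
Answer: -100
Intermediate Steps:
w = 9 (w = 12 - 3 = 9)
m(y) = 10 (m(y) = 5*2 = 10)
d = 5
m(w)*(d*p) = 10*(5*(-2)) = 10*(-10) = -100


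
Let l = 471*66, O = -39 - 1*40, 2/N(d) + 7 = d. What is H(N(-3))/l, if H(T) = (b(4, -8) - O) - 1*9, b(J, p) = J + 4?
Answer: 13/5181 ≈ 0.0025092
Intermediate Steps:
N(d) = 2/(-7 + d)
b(J, p) = 4 + J
O = -79 (O = -39 - 40 = -79)
H(T) = 78 (H(T) = ((4 + 4) - 1*(-79)) - 1*9 = (8 + 79) - 9 = 87 - 9 = 78)
l = 31086
H(N(-3))/l = 78/31086 = 78*(1/31086) = 13/5181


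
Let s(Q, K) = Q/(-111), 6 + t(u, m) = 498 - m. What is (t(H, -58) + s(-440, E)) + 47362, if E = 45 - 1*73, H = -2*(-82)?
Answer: 5318672/111 ≈ 47916.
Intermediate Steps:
H = 164
E = -28 (E = 45 - 73 = -28)
t(u, m) = 492 - m (t(u, m) = -6 + (498 - m) = 492 - m)
s(Q, K) = -Q/111 (s(Q, K) = Q*(-1/111) = -Q/111)
(t(H, -58) + s(-440, E)) + 47362 = ((492 - 1*(-58)) - 1/111*(-440)) + 47362 = ((492 + 58) + 440/111) + 47362 = (550 + 440/111) + 47362 = 61490/111 + 47362 = 5318672/111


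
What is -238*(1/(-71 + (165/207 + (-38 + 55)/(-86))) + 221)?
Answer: -21971770394/417757 ≈ -52595.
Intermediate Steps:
-238*(1/(-71 + (165/207 + (-38 + 55)/(-86))) + 221) = -238*(1/(-71 + (165*(1/207) + 17*(-1/86))) + 221) = -238*(1/(-71 + (55/69 - 17/86)) + 221) = -238*(1/(-71 + 3557/5934) + 221) = -238*(1/(-417757/5934) + 221) = -238*(-5934/417757 + 221) = -238*92318363/417757 = -21971770394/417757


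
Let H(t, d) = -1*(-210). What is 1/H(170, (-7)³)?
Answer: 1/210 ≈ 0.0047619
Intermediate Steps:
H(t, d) = 210
1/H(170, (-7)³) = 1/210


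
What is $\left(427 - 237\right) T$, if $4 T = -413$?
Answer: $- \frac{39235}{2} \approx -19618.0$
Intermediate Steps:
$T = - \frac{413}{4}$ ($T = \frac{1}{4} \left(-413\right) = - \frac{413}{4} \approx -103.25$)
$\left(427 - 237\right) T = \left(427 - 237\right) \left(- \frac{413}{4}\right) = 190 \left(- \frac{413}{4}\right) = - \frac{39235}{2}$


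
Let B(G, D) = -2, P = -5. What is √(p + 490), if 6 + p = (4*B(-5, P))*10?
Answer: 2*√101 ≈ 20.100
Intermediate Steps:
p = -86 (p = -6 + (4*(-2))*10 = -6 - 8*10 = -6 - 80 = -86)
√(p + 490) = √(-86 + 490) = √404 = 2*√101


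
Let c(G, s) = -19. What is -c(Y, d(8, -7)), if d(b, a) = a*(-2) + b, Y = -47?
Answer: 19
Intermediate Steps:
d(b, a) = b - 2*a (d(b, a) = -2*a + b = b - 2*a)
-c(Y, d(8, -7)) = -1*(-19) = 19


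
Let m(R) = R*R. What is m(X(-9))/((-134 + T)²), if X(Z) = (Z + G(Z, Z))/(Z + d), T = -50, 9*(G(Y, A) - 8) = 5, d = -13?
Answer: 1/82955664 ≈ 1.2055e-8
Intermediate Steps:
G(Y, A) = 77/9 (G(Y, A) = 8 + (⅑)*5 = 8 + 5/9 = 77/9)
X(Z) = (77/9 + Z)/(-13 + Z) (X(Z) = (Z + 77/9)/(Z - 13) = (77/9 + Z)/(-13 + Z))
m(R) = R²
m(X(-9))/((-134 + T)²) = ((77/9 - 9)/(-13 - 9))²/((-134 - 50)²) = (-4/9/(-22))²/((-184)²) = (-1/22*(-4/9))²/33856 = (2/99)²*(1/33856) = (4/9801)*(1/33856) = 1/82955664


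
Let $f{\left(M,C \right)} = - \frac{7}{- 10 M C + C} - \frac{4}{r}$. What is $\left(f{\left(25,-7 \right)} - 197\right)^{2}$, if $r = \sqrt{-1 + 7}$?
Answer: $\frac{2406460252}{62001} + \frac{196216 \sqrt{6}}{747} \approx 39457.0$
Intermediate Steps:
$r = \sqrt{6} \approx 2.4495$
$f{\left(M,C \right)} = - \frac{7}{C - 10 C M} - \frac{2 \sqrt{6}}{3}$ ($f{\left(M,C \right)} = - \frac{7}{- 10 M C + C} - \frac{4}{\sqrt{6}} = - \frac{7}{- 10 C M + C} - 4 \frac{\sqrt{6}}{6} = - \frac{7}{C - 10 C M} - \frac{2 \sqrt{6}}{3}$)
$\left(f{\left(25,-7 \right)} - 197\right)^{2} = \left(\frac{\sqrt{6} \left(4 \left(-7\right) + 7 \sqrt{6} - \left(-280\right) 25\right)}{6 \left(-7\right) \left(-1 + 10 \cdot 25\right)} - 197\right)^{2} = \left(\frac{1}{6} \sqrt{6} \left(- \frac{1}{7}\right) \frac{1}{-1 + 250} \left(-28 + 7 \sqrt{6} + 7000\right) - 197\right)^{2} = \left(\frac{1}{6} \sqrt{6} \left(- \frac{1}{7}\right) \frac{1}{249} \left(6972 + 7 \sqrt{6}\right) - 197\right)^{2} = \left(- \frac{\sqrt{6} \left(6972 + 7 \sqrt{6}\right)}{10458} - 197\right)^{2} = \left(-197 - \frac{\sqrt{6} \left(6972 + 7 \sqrt{6}\right)}{10458}\right)^{2}$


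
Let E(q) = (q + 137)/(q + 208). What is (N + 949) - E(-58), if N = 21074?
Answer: 3303371/150 ≈ 22022.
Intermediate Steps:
E(q) = (137 + q)/(208 + q)
(N + 949) - E(-58) = (21074 + 949) - (137 - 58)/(208 - 58) = 22023 - 79/150 = 3303371/150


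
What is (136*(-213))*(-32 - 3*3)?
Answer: 1187688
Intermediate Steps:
(136*(-213))*(-32 - 3*3) = -28968*(-32 - 9) = -28968*(-41) = 1187688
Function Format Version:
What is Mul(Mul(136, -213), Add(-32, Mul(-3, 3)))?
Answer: 1187688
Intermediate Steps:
Mul(Mul(136, -213), Add(-32, Mul(-3, 3))) = Mul(-28968, Add(-32, -9)) = Mul(-28968, -41) = 1187688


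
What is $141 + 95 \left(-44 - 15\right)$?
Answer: $-5464$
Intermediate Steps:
$141 + 95 \left(-44 - 15\right) = 141 + 95 \left(-59\right) = 141 - 5605 = -5464$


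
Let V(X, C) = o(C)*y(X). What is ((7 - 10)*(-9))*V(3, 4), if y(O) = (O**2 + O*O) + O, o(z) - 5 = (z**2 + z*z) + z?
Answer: 23247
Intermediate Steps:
o(z) = 5 + z + 2*z**2 (o(z) = 5 + ((z**2 + z*z) + z) = 5 + ((z**2 + z**2) + z) = 5 + (2*z**2 + z) = 5 + (z + 2*z**2) = 5 + z + 2*z**2)
y(O) = O + 2*O**2 (y(O) = (O**2 + O**2) + O = 2*O**2 + O = O + 2*O**2)
V(X, C) = X*(1 + 2*X)*(5 + C + 2*C**2) (V(X, C) = (5 + C + 2*C**2)*(X*(1 + 2*X)) = X*(1 + 2*X)*(5 + C + 2*C**2))
((7 - 10)*(-9))*V(3, 4) = ((7 - 10)*(-9))*(3*(1 + 2*3)*(5 + 4 + 2*4**2)) = (-3*(-9))*(3*(1 + 6)*(5 + 4 + 2*16)) = 27*(3*7*(5 + 4 + 32)) = 27*(3*7*41) = 27*861 = 23247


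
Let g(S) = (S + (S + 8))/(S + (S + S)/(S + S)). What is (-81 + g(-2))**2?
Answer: 7225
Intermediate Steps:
g(S) = (8 + 2*S)/(1 + S) (g(S) = (S + (8 + S))/(S + (2*S)/((2*S))) = (8 + 2*S)/(S + (2*S)*(1/(2*S))) = (8 + 2*S)/(S + 1) = (8 + 2*S)/(1 + S))
(-81 + g(-2))**2 = (-81 + 2*(4 - 2)/(1 - 2))**2 = (-81 + 2*2/(-1))**2 = (-81 + 2*(-1)*2)**2 = (-81 - 4)**2 = (-85)**2 = 7225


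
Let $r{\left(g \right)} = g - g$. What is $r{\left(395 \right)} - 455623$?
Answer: $-455623$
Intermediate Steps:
$r{\left(g \right)} = 0$
$r{\left(395 \right)} - 455623 = 0 - 455623 = -455623$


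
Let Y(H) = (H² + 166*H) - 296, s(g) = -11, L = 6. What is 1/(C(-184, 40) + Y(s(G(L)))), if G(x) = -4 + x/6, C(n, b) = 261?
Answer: -1/1740 ≈ -0.00057471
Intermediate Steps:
G(x) = -4 + x/6 (G(x) = -4 + x*(⅙) = -4 + x/6)
Y(H) = -296 + H² + 166*H
1/(C(-184, 40) + Y(s(G(L)))) = 1/(261 + (-296 + (-11)² + 166*(-11))) = 1/(261 + (-296 + 121 - 1826)) = 1/(261 - 2001) = 1/(-1740) = -1/1740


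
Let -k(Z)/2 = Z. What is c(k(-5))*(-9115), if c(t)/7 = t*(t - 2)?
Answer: -5104400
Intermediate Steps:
k(Z) = -2*Z
c(t) = 7*t*(-2 + t) (c(t) = 7*(t*(t - 2)) = 7*(t*(-2 + t)) = 7*t*(-2 + t))
c(k(-5))*(-9115) = (7*(-2*(-5))*(-2 - 2*(-5)))*(-9115) = (7*10*(-2 + 10))*(-9115) = (7*10*8)*(-9115) = 560*(-9115) = -5104400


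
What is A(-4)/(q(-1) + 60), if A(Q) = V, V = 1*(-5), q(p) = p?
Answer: -5/59 ≈ -0.084746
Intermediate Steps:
V = -5
A(Q) = -5
A(-4)/(q(-1) + 60) = -5/(-1 + 60) = -5/59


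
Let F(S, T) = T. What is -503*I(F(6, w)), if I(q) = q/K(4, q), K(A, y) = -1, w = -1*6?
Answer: -3018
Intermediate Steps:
w = -6
I(q) = -q (I(q) = q/(-1) = q*(-1) = -q)
-503*I(F(6, w)) = -(-503)*(-6) = -503*6 = -3018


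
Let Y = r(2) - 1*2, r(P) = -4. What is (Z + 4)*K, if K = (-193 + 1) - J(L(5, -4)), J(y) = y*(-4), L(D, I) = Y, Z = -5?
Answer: 216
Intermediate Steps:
Y = -6 (Y = -4 - 1*2 = -4 - 2 = -6)
L(D, I) = -6
J(y) = -4*y
K = -216 (K = (-193 + 1) - (-4)*(-6) = -192 - 1*24 = -192 - 24 = -216)
(Z + 4)*K = (-5 + 4)*(-216) = -1*(-216) = 216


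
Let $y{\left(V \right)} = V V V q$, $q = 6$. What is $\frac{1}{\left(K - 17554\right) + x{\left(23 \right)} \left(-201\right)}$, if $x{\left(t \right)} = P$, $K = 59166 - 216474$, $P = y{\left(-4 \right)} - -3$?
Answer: $- \frac{1}{98281} \approx -1.0175 \cdot 10^{-5}$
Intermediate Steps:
$y{\left(V \right)} = 6 V^{3}$ ($y{\left(V \right)} = V V V 6 = V^{2} V 6 = V^{3} \cdot 6 = 6 V^{3}$)
$P = -381$ ($P = 6 \left(-4\right)^{3} - -3 = 6 \left(-64\right) + 3 = -384 + 3 = -381$)
$K = -157308$
$x{\left(t \right)} = -381$
$\frac{1}{\left(K - 17554\right) + x{\left(23 \right)} \left(-201\right)} = \frac{1}{\left(-157308 - 17554\right) - -76581} = \frac{1}{\left(-157308 - 17554\right) + 76581} = \frac{1}{-174862 + 76581} = \frac{1}{-98281} = - \frac{1}{98281}$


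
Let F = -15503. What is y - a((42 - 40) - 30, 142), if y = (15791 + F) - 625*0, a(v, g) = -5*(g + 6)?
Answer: 1028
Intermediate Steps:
a(v, g) = -30 - 5*g (a(v, g) = -5*(6 + g) = -30 - 5*g)
y = 288 (y = (15791 - 15503) - 625*0 = 288 + 0 = 288)
y - a((42 - 40) - 30, 142) = 288 - (-30 - 5*142) = 288 - (-30 - 710) = 288 - 1*(-740) = 288 + 740 = 1028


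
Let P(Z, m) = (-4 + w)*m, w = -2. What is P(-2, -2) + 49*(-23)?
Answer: -1115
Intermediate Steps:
P(Z, m) = -6*m (P(Z, m) = (-4 - 2)*m = -6*m)
P(-2, -2) + 49*(-23) = -6*(-2) + 49*(-23) = 12 - 1127 = -1115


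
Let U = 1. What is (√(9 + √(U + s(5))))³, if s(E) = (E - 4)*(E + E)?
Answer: (9 + √11)^(3/2) ≈ 43.225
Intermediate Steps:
s(E) = 2*E*(-4 + E) (s(E) = (-4 + E)*(2*E) = 2*E*(-4 + E))
(√(9 + √(U + s(5))))³ = (√(9 + √(1 + 2*5*(-4 + 5))))³ = (√(9 + √(1 + 2*5*1)))³ = (√(9 + √(1 + 10)))³ = (√(9 + √11))³ = (9 + √11)^(3/2)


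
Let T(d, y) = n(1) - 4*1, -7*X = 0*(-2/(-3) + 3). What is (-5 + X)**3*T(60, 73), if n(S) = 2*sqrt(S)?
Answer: 250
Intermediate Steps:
X = 0 (X = -0*(-2/(-3) + 3) = -0*(-2*(-1/3) + 3) = -0*(2/3 + 3) = -0*11/3 = -1/7*0 = 0)
T(d, y) = -2 (T(d, y) = 2*sqrt(1) - 4*1 = 2*1 - 4 = 2 - 4 = -2)
(-5 + X)**3*T(60, 73) = (-5 + 0)**3*(-2) = (-5)**3*(-2) = -125*(-2) = 250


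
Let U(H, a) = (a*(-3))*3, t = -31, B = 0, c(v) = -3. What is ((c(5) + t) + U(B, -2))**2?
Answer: 256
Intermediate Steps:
U(H, a) = -9*a (U(H, a) = -3*a*3 = -9*a)
((c(5) + t) + U(B, -2))**2 = ((-3 - 31) - 9*(-2))**2 = (-34 + 18)**2 = (-16)**2 = 256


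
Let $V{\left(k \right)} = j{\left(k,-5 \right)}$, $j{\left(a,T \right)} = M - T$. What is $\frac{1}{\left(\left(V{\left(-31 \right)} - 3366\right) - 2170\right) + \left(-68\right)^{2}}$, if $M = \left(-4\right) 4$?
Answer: $- \frac{1}{923} \approx -0.0010834$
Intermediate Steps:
$M = -16$
$j{\left(a,T \right)} = -16 - T$
$V{\left(k \right)} = -11$ ($V{\left(k \right)} = -16 - -5 = -16 + 5 = -11$)
$\frac{1}{\left(\left(V{\left(-31 \right)} - 3366\right) - 2170\right) + \left(-68\right)^{2}} = \frac{1}{\left(\left(-11 - 3366\right) - 2170\right) + \left(-68\right)^{2}} = \frac{1}{\left(-3377 - 2170\right) + 4624} = \frac{1}{-5547 + 4624} = \frac{1}{-923} = - \frac{1}{923}$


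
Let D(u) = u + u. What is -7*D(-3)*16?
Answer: 672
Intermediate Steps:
D(u) = 2*u
-7*D(-3)*16 = -14*(-3)*16 = -7*(-6)*16 = 42*16 = 672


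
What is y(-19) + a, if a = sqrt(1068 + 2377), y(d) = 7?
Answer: 7 + sqrt(3445) ≈ 65.694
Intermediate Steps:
a = sqrt(3445) ≈ 58.694
y(-19) + a = 7 + sqrt(3445)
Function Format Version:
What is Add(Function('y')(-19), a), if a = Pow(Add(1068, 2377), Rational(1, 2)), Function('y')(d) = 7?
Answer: Add(7, Pow(3445, Rational(1, 2))) ≈ 65.694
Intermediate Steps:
a = Pow(3445, Rational(1, 2)) ≈ 58.694
Add(Function('y')(-19), a) = Add(7, Pow(3445, Rational(1, 2)))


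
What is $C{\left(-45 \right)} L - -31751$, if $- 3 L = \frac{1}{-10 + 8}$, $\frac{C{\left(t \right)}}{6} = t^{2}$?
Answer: $33776$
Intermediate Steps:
$C{\left(t \right)} = 6 t^{2}$
$L = \frac{1}{6}$ ($L = - \frac{1}{3 \left(-10 + 8\right)} = - \frac{1}{3 \left(-2\right)} = \left(- \frac{1}{3}\right) \left(- \frac{1}{2}\right) = \frac{1}{6} \approx 0.16667$)
$C{\left(-45 \right)} L - -31751 = 6 \left(-45\right)^{2} \cdot \frac{1}{6} - -31751 = 6 \cdot 2025 \cdot \frac{1}{6} + 31751 = 12150 \cdot \frac{1}{6} + 31751 = 2025 + 31751 = 33776$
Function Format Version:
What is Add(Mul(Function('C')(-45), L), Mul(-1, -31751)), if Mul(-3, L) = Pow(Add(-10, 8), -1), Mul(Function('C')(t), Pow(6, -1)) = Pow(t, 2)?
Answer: 33776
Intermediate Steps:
Function('C')(t) = Mul(6, Pow(t, 2))
L = Rational(1, 6) (L = Mul(Rational(-1, 3), Pow(Add(-10, 8), -1)) = Mul(Rational(-1, 3), Pow(-2, -1)) = Mul(Rational(-1, 3), Rational(-1, 2)) = Rational(1, 6) ≈ 0.16667)
Add(Mul(Function('C')(-45), L), Mul(-1, -31751)) = Add(Mul(Mul(6, Pow(-45, 2)), Rational(1, 6)), Mul(-1, -31751)) = Add(Mul(Mul(6, 2025), Rational(1, 6)), 31751) = Add(Mul(12150, Rational(1, 6)), 31751) = Add(2025, 31751) = 33776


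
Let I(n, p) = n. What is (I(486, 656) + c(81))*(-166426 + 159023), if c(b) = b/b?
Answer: -3605261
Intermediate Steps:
c(b) = 1
(I(486, 656) + c(81))*(-166426 + 159023) = (486 + 1)*(-166426 + 159023) = 487*(-7403) = -3605261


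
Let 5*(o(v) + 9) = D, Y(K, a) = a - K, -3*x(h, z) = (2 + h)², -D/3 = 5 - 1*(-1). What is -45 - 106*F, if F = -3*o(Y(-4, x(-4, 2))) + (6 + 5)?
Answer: -26089/5 ≈ -5217.8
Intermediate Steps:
D = -18 (D = -3*(5 - 1*(-1)) = -3*(5 + 1) = -3*6 = -18)
x(h, z) = -(2 + h)²/3
o(v) = -63/5 (o(v) = -9 + (⅕)*(-18) = -9 - 18/5 = -63/5)
F = 244/5 (F = -3*(-63/5) + (6 + 5) = 189/5 + 11 = 244/5 ≈ 48.800)
-45 - 106*F = -45 - 106*244/5 = -45 - 25864/5 = -26089/5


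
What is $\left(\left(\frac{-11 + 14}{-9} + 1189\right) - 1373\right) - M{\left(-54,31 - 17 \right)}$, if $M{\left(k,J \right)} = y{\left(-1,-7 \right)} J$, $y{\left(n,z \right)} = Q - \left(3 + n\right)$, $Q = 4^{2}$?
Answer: $- \frac{1141}{3} \approx -380.33$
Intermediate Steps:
$Q = 16$
$y{\left(n,z \right)} = 13 - n$ ($y{\left(n,z \right)} = 16 - \left(3 + n\right) = 13 - n$)
$M{\left(k,J \right)} = 14 J$ ($M{\left(k,J \right)} = \left(13 - -1\right) J = \left(13 + 1\right) J = 14 J$)
$\left(\left(\frac{-11 + 14}{-9} + 1189\right) - 1373\right) - M{\left(-54,31 - 17 \right)} = \left(\left(\frac{-11 + 14}{-9} + 1189\right) - 1373\right) - 14 \left(31 - 17\right) = \left(\left(\left(- \frac{1}{9}\right) 3 + 1189\right) - 1373\right) - 14 \left(31 - 17\right) = \left(\left(- \frac{1}{3} + 1189\right) - 1373\right) - 14 \cdot 14 = \left(\frac{3566}{3} - 1373\right) - 196 = - \frac{553}{3} - 196 = - \frac{1141}{3}$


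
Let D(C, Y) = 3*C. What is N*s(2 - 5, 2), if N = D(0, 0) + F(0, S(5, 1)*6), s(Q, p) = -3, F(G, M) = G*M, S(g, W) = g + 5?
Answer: 0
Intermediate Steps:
S(g, W) = 5 + g
N = 0 (N = 3*0 + 0*((5 + 5)*6) = 0 + 0*(10*6) = 0 + 0*60 = 0 + 0 = 0)
N*s(2 - 5, 2) = 0*(-3) = 0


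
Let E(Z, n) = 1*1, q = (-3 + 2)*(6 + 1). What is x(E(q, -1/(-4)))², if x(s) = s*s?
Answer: 1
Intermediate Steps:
q = -7 (q = -1*7 = -7)
E(Z, n) = 1
x(s) = s²
x(E(q, -1/(-4)))² = (1²)² = 1² = 1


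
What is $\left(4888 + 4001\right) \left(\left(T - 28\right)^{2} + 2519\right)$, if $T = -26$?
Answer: $48311715$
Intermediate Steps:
$\left(4888 + 4001\right) \left(\left(T - 28\right)^{2} + 2519\right) = \left(4888 + 4001\right) \left(\left(-26 - 28\right)^{2} + 2519\right) = 8889 \left(\left(-54\right)^{2} + 2519\right) = 8889 \left(2916 + 2519\right) = 8889 \cdot 5435 = 48311715$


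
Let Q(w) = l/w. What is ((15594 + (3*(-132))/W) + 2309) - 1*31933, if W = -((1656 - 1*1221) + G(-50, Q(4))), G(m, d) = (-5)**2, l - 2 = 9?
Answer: -1613351/115 ≈ -14029.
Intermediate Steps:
l = 11 (l = 2 + 9 = 11)
Q(w) = 11/w
G(m, d) = 25
W = -460 (W = -((1656 - 1*1221) + 25) = -((1656 - 1221) + 25) = -(435 + 25) = -1*460 = -460)
((15594 + (3*(-132))/W) + 2309) - 1*31933 = ((15594 + (3*(-132))/(-460)) + 2309) - 1*31933 = ((15594 - 396*(-1/460)) + 2309) - 31933 = ((15594 + 99/115) + 2309) - 31933 = (1793409/115 + 2309) - 31933 = 2058944/115 - 31933 = -1613351/115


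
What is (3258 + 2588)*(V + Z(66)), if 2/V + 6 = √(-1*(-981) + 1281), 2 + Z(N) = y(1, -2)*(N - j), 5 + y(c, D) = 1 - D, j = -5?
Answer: -312305012/371 + 5846*√2262/1113 ≈ -8.4154e+5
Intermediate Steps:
y(c, D) = -4 - D (y(c, D) = -5 + (1 - D) = -4 - D)
Z(N) = -12 - 2*N (Z(N) = -2 + (-4 - 1*(-2))*(N - 1*(-5)) = -2 + (-4 + 2)*(N + 5) = -2 - 2*(5 + N) = -2 + (-10 - 2*N) = -12 - 2*N)
V = 2/(-6 + √2262) (V = 2/(-6 + √(-1*(-981) + 1281)) = 2/(-6 + √(981 + 1281)) = 2/(-6 + √2262) ≈ 0.048123)
(3258 + 2588)*(V + Z(66)) = (3258 + 2588)*((2/371 + √2262/1113) + (-12 - 2*66)) = 5846*((2/371 + √2262/1113) + (-12 - 132)) = 5846*((2/371 + √2262/1113) - 144) = 5846*(-53422/371 + √2262/1113) = -312305012/371 + 5846*√2262/1113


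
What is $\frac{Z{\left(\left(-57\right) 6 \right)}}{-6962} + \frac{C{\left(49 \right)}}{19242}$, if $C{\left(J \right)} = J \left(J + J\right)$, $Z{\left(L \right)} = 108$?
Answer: $\frac{7838347}{33490701} \approx 0.23405$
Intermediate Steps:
$C{\left(J \right)} = 2 J^{2}$ ($C{\left(J \right)} = J 2 J = 2 J^{2}$)
$\frac{Z{\left(\left(-57\right) 6 \right)}}{-6962} + \frac{C{\left(49 \right)}}{19242} = \frac{108}{-6962} + \frac{2 \cdot 49^{2}}{19242} = 108 \left(- \frac{1}{6962}\right) + 2 \cdot 2401 \cdot \frac{1}{19242} = - \frac{54}{3481} + 4802 \cdot \frac{1}{19242} = - \frac{54}{3481} + \frac{2401}{9621} = \frac{7838347}{33490701}$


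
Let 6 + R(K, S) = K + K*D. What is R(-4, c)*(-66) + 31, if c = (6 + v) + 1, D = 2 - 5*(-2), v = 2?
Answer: 3859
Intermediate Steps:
D = 12 (D = 2 + 10 = 12)
c = 9 (c = (6 + 2) + 1 = 8 + 1 = 9)
R(K, S) = -6 + 13*K (R(K, S) = -6 + (K + K*12) = -6 + (K + 12*K) = -6 + 13*K)
R(-4, c)*(-66) + 31 = (-6 + 13*(-4))*(-66) + 31 = (-6 - 52)*(-66) + 31 = -58*(-66) + 31 = 3828 + 31 = 3859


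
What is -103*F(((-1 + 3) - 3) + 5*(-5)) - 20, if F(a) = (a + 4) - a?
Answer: -432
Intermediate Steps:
F(a) = 4 (F(a) = (4 + a) - a = 4)
-103*F(((-1 + 3) - 3) + 5*(-5)) - 20 = -103*4 - 20 = -412 - 20 = -432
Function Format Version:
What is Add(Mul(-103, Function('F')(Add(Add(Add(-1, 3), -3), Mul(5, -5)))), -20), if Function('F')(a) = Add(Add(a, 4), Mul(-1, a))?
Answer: -432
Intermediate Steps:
Function('F')(a) = 4 (Function('F')(a) = Add(Add(4, a), Mul(-1, a)) = 4)
Add(Mul(-103, Function('F')(Add(Add(Add(-1, 3), -3), Mul(5, -5)))), -20) = Add(Mul(-103, 4), -20) = Add(-412, -20) = -432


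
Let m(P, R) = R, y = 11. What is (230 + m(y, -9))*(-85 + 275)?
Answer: 41990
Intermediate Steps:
(230 + m(y, -9))*(-85 + 275) = (230 - 9)*(-85 + 275) = 221*190 = 41990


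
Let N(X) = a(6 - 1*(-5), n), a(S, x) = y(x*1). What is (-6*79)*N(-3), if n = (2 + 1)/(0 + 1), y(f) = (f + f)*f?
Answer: -8532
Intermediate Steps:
y(f) = 2*f**2 (y(f) = (2*f)*f = 2*f**2)
n = 3 (n = 3/1 = 3*1 = 3)
a(S, x) = 2*x**2 (a(S, x) = 2*(x*1)**2 = 2*x**2)
N(X) = 18 (N(X) = 2*3**2 = 2*9 = 18)
(-6*79)*N(-3) = -6*79*18 = -474*18 = -8532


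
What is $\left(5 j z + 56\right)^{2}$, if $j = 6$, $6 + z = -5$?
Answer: $75076$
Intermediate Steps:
$z = -11$ ($z = -6 - 5 = -11$)
$\left(5 j z + 56\right)^{2} = \left(5 \cdot 6 \left(-11\right) + 56\right)^{2} = \left(30 \left(-11\right) + 56\right)^{2} = \left(-330 + 56\right)^{2} = \left(-274\right)^{2} = 75076$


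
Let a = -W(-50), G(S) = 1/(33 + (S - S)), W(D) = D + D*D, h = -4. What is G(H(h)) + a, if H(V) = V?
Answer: -80849/33 ≈ -2450.0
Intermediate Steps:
W(D) = D + D²
G(S) = 1/33 (G(S) = 1/(33 + 0) = 1/33)
a = -2450 (a = -(-50)*(1 - 50) = -(-50)*(-49) = -1*2450 = -2450)
G(H(h)) + a = 1/33 - 2450 = -80849/33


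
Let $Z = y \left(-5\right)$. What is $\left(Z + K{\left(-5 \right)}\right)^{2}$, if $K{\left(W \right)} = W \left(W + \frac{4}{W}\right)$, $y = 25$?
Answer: $9216$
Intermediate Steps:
$Z = -125$ ($Z = 25 \left(-5\right) = -125$)
$\left(Z + K{\left(-5 \right)}\right)^{2} = \left(-125 + \left(4 + \left(-5\right)^{2}\right)\right)^{2} = \left(-125 + \left(4 + 25\right)\right)^{2} = \left(-125 + 29\right)^{2} = \left(-96\right)^{2} = 9216$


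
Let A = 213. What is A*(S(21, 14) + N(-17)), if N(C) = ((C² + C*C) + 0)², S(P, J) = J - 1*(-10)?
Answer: 71165004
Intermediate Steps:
S(P, J) = 10 + J (S(P, J) = J + 10 = 10 + J)
N(C) = 4*C⁴ (N(C) = ((C² + C²) + 0)² = (2*C² + 0)² = (2*C²)² = 4*C⁴)
A*(S(21, 14) + N(-17)) = 213*((10 + 14) + 4*(-17)⁴) = 213*(24 + 4*83521) = 213*(24 + 334084) = 213*334108 = 71165004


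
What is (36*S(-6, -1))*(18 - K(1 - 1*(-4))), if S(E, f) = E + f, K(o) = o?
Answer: -3276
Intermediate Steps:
(36*S(-6, -1))*(18 - K(1 - 1*(-4))) = (36*(-6 - 1))*(18 - (1 - 1*(-4))) = (36*(-7))*(18 - (1 + 4)) = -252*(18 - 1*5) = -252*(18 - 5) = -252*13 = -3276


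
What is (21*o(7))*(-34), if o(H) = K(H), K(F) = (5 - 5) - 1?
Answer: 714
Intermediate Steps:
K(F) = -1 (K(F) = 0 - 1 = -1)
o(H) = -1
(21*o(7))*(-34) = (21*(-1))*(-34) = -21*(-34) = 714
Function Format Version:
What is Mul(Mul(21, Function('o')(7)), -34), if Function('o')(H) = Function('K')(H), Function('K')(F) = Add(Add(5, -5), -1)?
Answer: 714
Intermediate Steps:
Function('K')(F) = -1 (Function('K')(F) = Add(0, -1) = -1)
Function('o')(H) = -1
Mul(Mul(21, Function('o')(7)), -34) = Mul(Mul(21, -1), -34) = Mul(-21, -34) = 714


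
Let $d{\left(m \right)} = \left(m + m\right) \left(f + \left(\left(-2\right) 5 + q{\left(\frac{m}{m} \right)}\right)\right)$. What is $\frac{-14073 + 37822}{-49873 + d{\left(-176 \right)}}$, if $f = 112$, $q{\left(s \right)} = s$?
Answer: $- \frac{23749}{86129} \approx -0.27574$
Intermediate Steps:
$d{\left(m \right)} = 206 m$ ($d{\left(m \right)} = \left(m + m\right) \left(112 + \left(\left(-2\right) 5 + \frac{m}{m}\right)\right) = 2 m \left(112 + \left(-10 + 1\right)\right) = 2 m \left(112 - 9\right) = 2 m 103 = 206 m$)
$\frac{-14073 + 37822}{-49873 + d{\left(-176 \right)}} = \frac{-14073 + 37822}{-49873 + 206 \left(-176\right)} = \frac{23749}{-49873 - 36256} = \frac{23749}{-86129} = 23749 \left(- \frac{1}{86129}\right) = - \frac{23749}{86129}$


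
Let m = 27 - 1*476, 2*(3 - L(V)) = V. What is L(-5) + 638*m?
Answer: -572913/2 ≈ -2.8646e+5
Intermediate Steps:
L(V) = 3 - V/2
m = -449 (m = 27 - 476 = -449)
L(-5) + 638*m = (3 - ½*(-5)) + 638*(-449) = (3 + 5/2) - 286462 = 11/2 - 286462 = -572913/2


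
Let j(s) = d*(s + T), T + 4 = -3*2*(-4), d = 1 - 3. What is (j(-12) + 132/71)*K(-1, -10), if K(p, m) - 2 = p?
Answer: -1004/71 ≈ -14.141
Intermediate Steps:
K(p, m) = 2 + p
d = -2
T = 20 (T = -4 - 3*2*(-4) = -4 - 6*(-4) = -4 + 24 = 20)
j(s) = -40 - 2*s (j(s) = -2*(s + 20) = -2*(20 + s) = -40 - 2*s)
(j(-12) + 132/71)*K(-1, -10) = ((-40 - 2*(-12)) + 132/71)*(2 - 1) = ((-40 + 24) + 132*(1/71))*1 = (-16 + 132/71)*1 = -1004/71*1 = -1004/71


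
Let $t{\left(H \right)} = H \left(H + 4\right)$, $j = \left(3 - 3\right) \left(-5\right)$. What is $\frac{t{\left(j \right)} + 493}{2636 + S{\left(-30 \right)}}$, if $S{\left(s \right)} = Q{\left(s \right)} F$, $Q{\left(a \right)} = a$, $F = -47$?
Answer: $\frac{29}{238} \approx 0.12185$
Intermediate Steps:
$j = 0$ ($j = 0 \left(-5\right) = 0$)
$t{\left(H \right)} = H \left(4 + H\right)$
$S{\left(s \right)} = - 47 s$ ($S{\left(s \right)} = s \left(-47\right) = - 47 s$)
$\frac{t{\left(j \right)} + 493}{2636 + S{\left(-30 \right)}} = \frac{0 \left(4 + 0\right) + 493}{2636 - -1410} = \frac{0 \cdot 4 + 493}{2636 + 1410} = \frac{0 + 493}{4046} = 493 \cdot \frac{1}{4046} = \frac{29}{238}$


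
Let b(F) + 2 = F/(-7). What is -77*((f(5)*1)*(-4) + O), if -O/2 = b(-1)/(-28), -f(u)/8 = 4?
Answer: -137841/14 ≈ -9845.8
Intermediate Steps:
b(F) = -2 - F/7 (b(F) = -2 + F/(-7) = -2 + F*(-⅐) = -2 - F/7)
f(u) = -32 (f(u) = -8*4 = -32)
O = -13/98 (O = -2*(-2 - ⅐*(-1))/(-28) = -2*(-2 + ⅐)*(-1)/28 = -(-26)*(-1)/(7*28) = -2*13/196 = -13/98 ≈ -0.13265)
-77*((f(5)*1)*(-4) + O) = -77*(-32*1*(-4) - 13/98) = -77*(-32*(-4) - 13/98) = -77*(128 - 13/98) = -77*12531/98 = -137841/14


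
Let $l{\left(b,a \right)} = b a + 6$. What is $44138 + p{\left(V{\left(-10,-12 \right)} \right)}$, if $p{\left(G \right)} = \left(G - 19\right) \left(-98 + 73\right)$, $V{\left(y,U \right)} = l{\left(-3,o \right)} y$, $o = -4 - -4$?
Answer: $46113$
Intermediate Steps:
$o = 0$ ($o = -4 + 4 = 0$)
$l{\left(b,a \right)} = 6 + a b$ ($l{\left(b,a \right)} = a b + 6 = 6 + a b$)
$V{\left(y,U \right)} = 6 y$ ($V{\left(y,U \right)} = \left(6 + 0 \left(-3\right)\right) y = \left(6 + 0\right) y = 6 y$)
$p{\left(G \right)} = 475 - 25 G$ ($p{\left(G \right)} = \left(-19 + G\right) \left(-25\right) = 475 - 25 G$)
$44138 + p{\left(V{\left(-10,-12 \right)} \right)} = 44138 - \left(-475 + 25 \cdot 6 \left(-10\right)\right) = 44138 + \left(475 - -1500\right) = 44138 + \left(475 + 1500\right) = 44138 + 1975 = 46113$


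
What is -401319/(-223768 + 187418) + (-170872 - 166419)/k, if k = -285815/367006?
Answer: 899960397421417/2077875050 ≈ 4.3312e+5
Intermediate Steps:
k = -285815/367006 (k = -285815*1/367006 = -285815/367006 ≈ -0.77877)
-401319/(-223768 + 187418) + (-170872 - 166419)/k = -401319/(-223768 + 187418) + (-170872 - 166419)/(-285815/367006) = -401319/(-36350) - 337291*(-367006/285815) = -401319*(-1/36350) + 123787820746/285815 = 401319/36350 + 123787820746/285815 = 899960397421417/2077875050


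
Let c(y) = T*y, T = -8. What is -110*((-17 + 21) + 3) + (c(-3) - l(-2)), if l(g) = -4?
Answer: -742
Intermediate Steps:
c(y) = -8*y
-110*((-17 + 21) + 3) + (c(-3) - l(-2)) = -110*((-17 + 21) + 3) + (-8*(-3) - 1*(-4)) = -110*(4 + 3) + (24 + 4) = -110*7 + 28 = -770 + 28 = -742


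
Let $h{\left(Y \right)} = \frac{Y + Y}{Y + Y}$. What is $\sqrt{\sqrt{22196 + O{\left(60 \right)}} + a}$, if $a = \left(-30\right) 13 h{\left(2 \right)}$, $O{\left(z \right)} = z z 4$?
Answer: $\sqrt{-390 + 2 \sqrt{9149}} \approx 14.096 i$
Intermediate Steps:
$O{\left(z \right)} = 4 z^{2}$ ($O{\left(z \right)} = z^{2} \cdot 4 = 4 z^{2}$)
$h{\left(Y \right)} = 1$ ($h{\left(Y \right)} = \frac{2 Y}{2 Y} = 2 Y \frac{1}{2 Y} = 1$)
$a = -390$ ($a = \left(-30\right) 13 \cdot 1 = \left(-390\right) 1 = -390$)
$\sqrt{\sqrt{22196 + O{\left(60 \right)}} + a} = \sqrt{\sqrt{22196 + 4 \cdot 60^{2}} - 390} = \sqrt{\sqrt{22196 + 4 \cdot 3600} - 390} = \sqrt{\sqrt{22196 + 14400} - 390} = \sqrt{\sqrt{36596} - 390} = \sqrt{2 \sqrt{9149} - 390} = \sqrt{-390 + 2 \sqrt{9149}}$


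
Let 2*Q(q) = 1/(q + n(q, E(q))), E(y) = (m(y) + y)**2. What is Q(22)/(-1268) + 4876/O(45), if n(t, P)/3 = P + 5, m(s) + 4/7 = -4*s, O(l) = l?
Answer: 8078169721411/74552427720 ≈ 108.36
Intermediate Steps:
m(s) = -4/7 - 4*s
E(y) = (-4/7 - 3*y)**2 (E(y) = ((-4/7 - 4*y) + y)**2 = (-4/7 - 3*y)**2)
n(t, P) = 15 + 3*P (n(t, P) = 3*(P + 5) = 3*(5 + P) = 15 + 3*P)
Q(q) = 1/(2*(15 + q + 3*(4 + 21*q)**2/49)) (Q(q) = 1/(2*(q + (15 + 3*((4 + 21*q)**2/49)))) = 1/(2*(q + (15 + 3*(4 + 21*q)**2/49))) = 1/(2*(15 + q + 3*(4 + 21*q)**2/49)))
Q(22)/(-1268) + 4876/O(45) = (49/(2*(783 + 553*22 + 1323*22**2)))/(-1268) + 4876/45 = (49/(2*(783 + 12166 + 1323*484)))*(-1/1268) + 4876*(1/45) = (49/(2*(783 + 12166 + 640332)))*(-1/1268) + 4876/45 = ((49/2)/653281)*(-1/1268) + 4876/45 = ((49/2)*(1/653281))*(-1/1268) + 4876/45 = (49/1306562)*(-1/1268) + 4876/45 = -49/1656720616 + 4876/45 = 8078169721411/74552427720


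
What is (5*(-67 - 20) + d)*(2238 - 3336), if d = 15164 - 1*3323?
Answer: -12523788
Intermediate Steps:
d = 11841 (d = 15164 - 3323 = 11841)
(5*(-67 - 20) + d)*(2238 - 3336) = (5*(-67 - 20) + 11841)*(2238 - 3336) = (5*(-87) + 11841)*(-1098) = (-435 + 11841)*(-1098) = 11406*(-1098) = -12523788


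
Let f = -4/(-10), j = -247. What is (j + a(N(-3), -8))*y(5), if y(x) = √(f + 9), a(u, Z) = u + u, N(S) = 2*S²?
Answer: -211*√235/5 ≈ -646.91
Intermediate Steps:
f = ⅖ (f = -4*(-⅒) = ⅖ ≈ 0.40000)
a(u, Z) = 2*u
y(x) = √235/5 (y(x) = √(⅖ + 9) = √(47/5) = √235/5)
(j + a(N(-3), -8))*y(5) = (-247 + 2*(2*(-3)²))*(√235/5) = (-247 + 2*(2*9))*(√235/5) = (-247 + 2*18)*(√235/5) = (-247 + 36)*(√235/5) = -211*√235/5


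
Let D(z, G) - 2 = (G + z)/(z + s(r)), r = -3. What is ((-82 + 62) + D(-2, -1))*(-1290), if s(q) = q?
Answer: 22446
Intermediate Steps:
D(z, G) = 2 + (G + z)/(-3 + z) (D(z, G) = 2 + (G + z)/(z - 3) = 2 + (G + z)/(-3 + z))
((-82 + 62) + D(-2, -1))*(-1290) = ((-82 + 62) + (-6 - 1 + 3*(-2))/(-3 - 2))*(-1290) = (-20 + (-6 - 1 - 6)/(-5))*(-1290) = (-20 - ⅕*(-13))*(-1290) = (-20 + 13/5)*(-1290) = -87/5*(-1290) = 22446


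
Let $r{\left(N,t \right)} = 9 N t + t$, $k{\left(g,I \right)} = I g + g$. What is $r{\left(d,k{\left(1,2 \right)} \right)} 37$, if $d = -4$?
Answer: $-3885$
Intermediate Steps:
$k{\left(g,I \right)} = g + I g$
$r{\left(N,t \right)} = t + 9 N t$ ($r{\left(N,t \right)} = 9 N t + t = t + 9 N t$)
$r{\left(d,k{\left(1,2 \right)} \right)} 37 = 1 \left(1 + 2\right) \left(1 + 9 \left(-4\right)\right) 37 = 1 \cdot 3 \left(1 - 36\right) 37 = 3 \left(-35\right) 37 = \left(-105\right) 37 = -3885$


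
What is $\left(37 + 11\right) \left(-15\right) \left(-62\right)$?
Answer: $44640$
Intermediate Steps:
$\left(37 + 11\right) \left(-15\right) \left(-62\right) = 48 \left(-15\right) \left(-62\right) = \left(-720\right) \left(-62\right) = 44640$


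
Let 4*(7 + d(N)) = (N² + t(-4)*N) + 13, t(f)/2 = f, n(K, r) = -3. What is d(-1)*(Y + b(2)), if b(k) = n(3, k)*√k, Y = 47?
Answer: -141/2 + 9*√2/2 ≈ -64.136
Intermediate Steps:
t(f) = 2*f
b(k) = -3*√k
d(N) = -15/4 - 2*N + N²/4 (d(N) = -7 + ((N² + (2*(-4))*N) + 13)/4 = -7 + ((N² - 8*N) + 13)/4 = -7 + (13 + N² - 8*N)/4 = -7 + (13/4 - 2*N + N²/4) = -15/4 - 2*N + N²/4)
d(-1)*(Y + b(2)) = (-15/4 - 2*(-1) + (¼)*(-1)²)*(47 - 3*√2) = (-15/4 + 2 + (¼)*1)*(47 - 3*√2) = (-15/4 + 2 + ¼)*(47 - 3*√2) = -3*(47 - 3*√2)/2 = -141/2 + 9*√2/2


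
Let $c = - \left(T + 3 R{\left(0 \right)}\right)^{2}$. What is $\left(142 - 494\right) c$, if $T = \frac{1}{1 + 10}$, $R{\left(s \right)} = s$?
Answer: $\frac{32}{11} \approx 2.9091$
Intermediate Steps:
$T = \frac{1}{11} \approx 0.090909$
$c = - \frac{1}{121}$ ($c = - \left(\frac{1}{11} + 3 \cdot 0\right)^{2} = - \left(\frac{1}{11} + 0\right)^{2} = - \frac{1}{121} \approx -0.0082645$)
$\left(142 - 494\right) c = \left(142 - 494\right) \left(- \frac{1}{121}\right) = \left(-352\right) \left(- \frac{1}{121}\right) = \frac{32}{11}$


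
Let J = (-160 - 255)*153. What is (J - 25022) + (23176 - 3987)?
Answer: -69328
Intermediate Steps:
J = -63495 (J = -415*153 = -63495)
(J - 25022) + (23176 - 3987) = (-63495 - 25022) + (23176 - 3987) = -88517 + 19189 = -69328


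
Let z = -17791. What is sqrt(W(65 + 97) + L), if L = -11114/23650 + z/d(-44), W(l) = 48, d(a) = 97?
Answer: 2*I*sqrt(1787757798981)/229405 ≈ 11.657*I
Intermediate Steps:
L = -210917604/1147025 (L = -11114/23650 - 17791/97 = -11114*1/23650 - 17791*1/97 = -5557/11825 - 17791/97 = -210917604/1147025 ≈ -183.88)
sqrt(W(65 + 97) + L) = sqrt(48 - 210917604/1147025) = sqrt(-155860404/1147025) = 2*I*sqrt(1787757798981)/229405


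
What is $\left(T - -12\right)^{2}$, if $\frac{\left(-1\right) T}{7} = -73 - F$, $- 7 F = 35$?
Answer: $238144$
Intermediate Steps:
$F = -5$ ($F = \left(- \frac{1}{7}\right) 35 = -5$)
$T = 476$ ($T = - 7 \left(-73 - -5\right) = - 7 \left(-73 + 5\right) = \left(-7\right) \left(-68\right) = 476$)
$\left(T - -12\right)^{2} = \left(476 - -12\right)^{2} = \left(476 + \left(-60 + 72\right)\right)^{2} = \left(476 + 12\right)^{2} = 488^{2} = 238144$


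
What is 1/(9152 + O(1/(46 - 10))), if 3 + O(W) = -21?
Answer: 1/9128 ≈ 0.00010955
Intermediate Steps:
O(W) = -24 (O(W) = -3 - 21 = -24)
1/(9152 + O(1/(46 - 10))) = 1/(9152 - 24) = 1/9128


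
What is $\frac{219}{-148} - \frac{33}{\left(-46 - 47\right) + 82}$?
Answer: $\frac{225}{148} \approx 1.5203$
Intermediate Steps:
$\frac{219}{-148} - \frac{33}{\left(-46 - 47\right) + 82} = 219 \left(- \frac{1}{148}\right) - \frac{33}{-93 + 82} = - \frac{219}{148} - \frac{33}{-11} = - \frac{219}{148} - -3 = - \frac{219}{148} + 3 = \frac{225}{148}$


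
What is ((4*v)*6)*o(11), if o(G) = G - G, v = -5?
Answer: 0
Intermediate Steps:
o(G) = 0
((4*v)*6)*o(11) = ((4*(-5))*6)*0 = -20*6*0 = -120*0 = 0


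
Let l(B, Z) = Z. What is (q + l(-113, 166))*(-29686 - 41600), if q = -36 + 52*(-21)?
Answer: 68577132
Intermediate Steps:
q = -1128 (q = -36 - 1092 = -1128)
(q + l(-113, 166))*(-29686 - 41600) = (-1128 + 166)*(-29686 - 41600) = -962*(-71286) = 68577132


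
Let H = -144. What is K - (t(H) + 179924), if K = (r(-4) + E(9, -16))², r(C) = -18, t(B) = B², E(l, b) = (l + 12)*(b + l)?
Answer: -173435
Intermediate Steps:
E(l, b) = (12 + l)*(b + l)
K = 27225 (K = (-18 + (9² + 12*(-16) + 12*9 - 16*9))² = (-18 + (81 - 192 + 108 - 144))² = (-18 - 147)² = (-165)² = 27225)
K - (t(H) + 179924) = 27225 - ((-144)² + 179924) = 27225 - (20736 + 179924) = 27225 - 1*200660 = 27225 - 200660 = -173435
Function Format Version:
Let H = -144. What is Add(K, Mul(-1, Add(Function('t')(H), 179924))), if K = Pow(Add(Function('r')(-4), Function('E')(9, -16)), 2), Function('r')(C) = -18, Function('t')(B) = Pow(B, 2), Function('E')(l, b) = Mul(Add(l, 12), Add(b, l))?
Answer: -173435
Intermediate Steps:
Function('E')(l, b) = Mul(Add(12, l), Add(b, l))
K = 27225 (K = Pow(Add(-18, Add(Pow(9, 2), Mul(12, -16), Mul(12, 9), Mul(-16, 9))), 2) = Pow(Add(-18, Add(81, -192, 108, -144)), 2) = Pow(Add(-18, -147), 2) = Pow(-165, 2) = 27225)
Add(K, Mul(-1, Add(Function('t')(H), 179924))) = Add(27225, Mul(-1, Add(Pow(-144, 2), 179924))) = Add(27225, Mul(-1, Add(20736, 179924))) = Add(27225, Mul(-1, 200660)) = Add(27225, -200660) = -173435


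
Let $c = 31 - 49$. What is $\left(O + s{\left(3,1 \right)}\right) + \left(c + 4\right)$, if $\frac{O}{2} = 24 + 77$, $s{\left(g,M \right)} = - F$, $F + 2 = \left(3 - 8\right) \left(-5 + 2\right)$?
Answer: $175$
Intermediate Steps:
$F = 13$ ($F = -2 + \left(3 - 8\right) \left(-5 + 2\right) = -2 - -15 = -2 + 15 = 13$)
$s{\left(g,M \right)} = -13$ ($s{\left(g,M \right)} = \left(-1\right) 13 = -13$)
$c = -18$
$O = 202$ ($O = 2 \left(24 + 77\right) = 2 \cdot 101 = 202$)
$\left(O + s{\left(3,1 \right)}\right) + \left(c + 4\right) = \left(202 - 13\right) + \left(-18 + 4\right) = 189 - 14 = 175$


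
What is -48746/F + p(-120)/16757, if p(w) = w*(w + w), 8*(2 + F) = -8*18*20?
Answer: 413631161/3033017 ≈ 136.38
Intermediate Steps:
F = -362 (F = -2 + (-8*18*20)/8 = -2 + (-144*20)/8 = -2 + (1/8)*(-2880) = -2 - 360 = -362)
p(w) = 2*w**2 (p(w) = w*(2*w) = 2*w**2)
-48746/F + p(-120)/16757 = -48746/(-362) + (2*(-120)**2)/16757 = -48746*(-1/362) + (2*14400)*(1/16757) = 24373/181 + 28800*(1/16757) = 24373/181 + 28800/16757 = 413631161/3033017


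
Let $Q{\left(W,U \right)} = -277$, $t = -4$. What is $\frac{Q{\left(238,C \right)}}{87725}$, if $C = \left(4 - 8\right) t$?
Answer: $- \frac{277}{87725} \approx -0.0031576$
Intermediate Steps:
$C = 16$ ($C = \left(4 - 8\right) \left(-4\right) = \left(-4\right) \left(-4\right) = 16$)
$\frac{Q{\left(238,C \right)}}{87725} = - \frac{277}{87725}$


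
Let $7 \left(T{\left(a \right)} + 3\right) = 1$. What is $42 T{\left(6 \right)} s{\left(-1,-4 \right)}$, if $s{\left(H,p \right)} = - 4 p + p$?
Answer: $-1440$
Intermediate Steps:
$s{\left(H,p \right)} = - 3 p$
$T{\left(a \right)} = - \frac{20}{7}$ ($T{\left(a \right)} = -3 + \frac{1}{7} \cdot 1 = -3 + \frac{1}{7} = - \frac{20}{7}$)
$42 T{\left(6 \right)} s{\left(-1,-4 \right)} = 42 \left(- \frac{20}{7}\right) \left(\left(-3\right) \left(-4\right)\right) = \left(-120\right) 12 = -1440$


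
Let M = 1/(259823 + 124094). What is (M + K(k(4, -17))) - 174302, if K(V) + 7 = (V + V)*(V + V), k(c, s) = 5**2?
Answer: -65960395852/383917 ≈ -1.7181e+5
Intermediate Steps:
k(c, s) = 25
M = 1/383917 ≈ 2.6047e-6
K(V) = -7 + 4*V**2 (K(V) = -7 + (V + V)*(V + V) = -7 + (2*V)*(2*V) = -7 + 4*V**2)
(M + K(k(4, -17))) - 174302 = (1/383917 + (-7 + 4*25**2)) - 174302 = (1/383917 + (-7 + 4*625)) - 174302 = (1/383917 + (-7 + 2500)) - 174302 = (1/383917 + 2493) - 174302 = 957105082/383917 - 174302 = -65960395852/383917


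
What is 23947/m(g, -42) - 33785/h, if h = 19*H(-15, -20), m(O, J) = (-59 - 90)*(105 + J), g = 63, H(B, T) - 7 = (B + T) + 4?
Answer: 14581903/203832 ≈ 71.539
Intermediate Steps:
H(B, T) = 11 + B + T (H(B, T) = 7 + ((B + T) + 4) = 7 + (4 + B + T) = 11 + B + T)
m(O, J) = -15645 - 149*J (m(O, J) = -149*(105 + J) = -15645 - 149*J)
h = -456 (h = 19*(11 - 15 - 20) = 19*(-24) = -456)
23947/m(g, -42) - 33785/h = 23947/(-15645 - 149*(-42)) - 33785/(-456) = 23947/(-15645 + 6258) - 33785*(-1/456) = 23947/(-9387) + 33785/456 = 23947*(-1/9387) + 33785/456 = -3421/1341 + 33785/456 = 14581903/203832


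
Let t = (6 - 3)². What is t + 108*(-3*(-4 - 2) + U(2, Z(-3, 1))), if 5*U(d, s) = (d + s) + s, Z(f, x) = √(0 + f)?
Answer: 9981/5 + 216*I*√3/5 ≈ 1996.2 + 74.825*I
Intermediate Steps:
Z(f, x) = √f
U(d, s) = d/5 + 2*s/5 (U(d, s) = ((d + s) + s)/5 = (d + 2*s)/5 = d/5 + 2*s/5)
t = 9 (t = 3² = 9)
t + 108*(-3*(-4 - 2) + U(2, Z(-3, 1))) = 9 + 108*(-3*(-4 - 2) + ((⅕)*2 + 2*√(-3)/5)) = 9 + 108*(-3*(-6) + (⅖ + 2*(I*√3)/5)) = 9 + 108*(18 + (⅖ + 2*I*√3/5)) = 9 + 108*(92/5 + 2*I*√3/5) = 9 + (9936/5 + 216*I*√3/5) = 9981/5 + 216*I*√3/5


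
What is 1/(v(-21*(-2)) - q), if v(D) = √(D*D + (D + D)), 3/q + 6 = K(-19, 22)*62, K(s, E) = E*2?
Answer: 2722/4564118941 + 14818568*√462/13692356823 ≈ 0.023263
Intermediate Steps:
K(s, E) = 2*E
q = 3/2722 (q = 3/(-6 + (2*22)*62) = 3/(-6 + 44*62) = 3/(-6 + 2728) = 3/2722 ≈ 0.0011021)
v(D) = √(D² + 2*D)
1/(v(-21*(-2)) - q) = 1/(√((-21*(-2))*(2 - 21*(-2))) - 1*3/2722) = 1/(√(42*(2 + 42)) - 3/2722) = 1/(√(42*44) - 3/2722) = 1/(√1848 - 3/2722) = 1/(2*√462 - 3/2722) = 1/(-3/2722 + 2*√462)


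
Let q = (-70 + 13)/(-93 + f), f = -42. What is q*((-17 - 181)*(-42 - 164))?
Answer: 86108/5 ≈ 17222.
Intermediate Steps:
q = 19/45 (q = (-70 + 13)/(-93 - 42) = -57/(-135) = -57*(-1/135) = 19/45 ≈ 0.42222)
q*((-17 - 181)*(-42 - 164)) = 19*((-17 - 181)*(-42 - 164))/45 = 19*(-198*(-206))/45 = (19/45)*40788 = 86108/5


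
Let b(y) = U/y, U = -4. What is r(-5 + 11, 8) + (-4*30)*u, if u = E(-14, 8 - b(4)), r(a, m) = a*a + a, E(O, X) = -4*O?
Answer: -6678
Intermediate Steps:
b(y) = -4/y
r(a, m) = a + a² (r(a, m) = a² + a = a + a²)
u = 56 (u = -4*(-14) = 56)
r(-5 + 11, 8) + (-4*30)*u = (-5 + 11)*(1 + (-5 + 11)) - 4*30*56 = 6*(1 + 6) - 120*56 = 6*7 - 6720 = 42 - 6720 = -6678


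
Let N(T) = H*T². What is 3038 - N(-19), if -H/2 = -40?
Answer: -25842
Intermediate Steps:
H = 80 (H = -2*(-40) = 80)
N(T) = 80*T²
3038 - N(-19) = 3038 - 80*(-19)² = 3038 - 80*361 = 3038 - 1*28880 = 3038 - 28880 = -25842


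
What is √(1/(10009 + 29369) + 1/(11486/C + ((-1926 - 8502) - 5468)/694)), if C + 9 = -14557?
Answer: I*√234505887804226419296370/2357880018690 ≈ 0.20538*I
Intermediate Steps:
C = -14566 (C = -9 - 14557 = -14566)
√(1/(10009 + 29369) + 1/(11486/C + ((-1926 - 8502) - 5468)/694)) = √(1/(10009 + 29369) + 1/(11486/(-14566) + ((-1926 - 8502) - 5468)/694)) = √(1/39378 + 1/(11486*(-1/14566) + (-10428 - 5468)*(1/694))) = √(1/39378 + 1/(-5743/7283 - 15896*1/694)) = √(1/39378 + 1/(-5743/7283 - 7948/347)) = √(1/39378 + 1/(-59878105/2527201)) = √(1/39378 - 2527201/59878105) = √(-99456242873/2357880018690) = I*√234505887804226419296370/2357880018690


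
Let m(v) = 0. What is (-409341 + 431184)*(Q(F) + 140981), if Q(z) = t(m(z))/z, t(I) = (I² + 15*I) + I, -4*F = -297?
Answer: 3079447983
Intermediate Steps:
F = 297/4 (F = -¼*(-297) = 297/4 ≈ 74.250)
t(I) = I² + 16*I
Q(z) = 0 (Q(z) = (0*(16 + 0))/z = (0*16)/z = 0/z = 0)
(-409341 + 431184)*(Q(F) + 140981) = (-409341 + 431184)*(0 + 140981) = 21843*140981 = 3079447983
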